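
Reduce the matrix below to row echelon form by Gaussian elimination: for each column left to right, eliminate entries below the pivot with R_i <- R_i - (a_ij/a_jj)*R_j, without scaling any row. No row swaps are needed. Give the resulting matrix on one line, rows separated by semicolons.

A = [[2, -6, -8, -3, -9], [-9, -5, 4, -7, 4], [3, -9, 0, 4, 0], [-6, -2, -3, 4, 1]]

Forward elimination:
R2 <- R2 - (-9/2)*R1:  [     0    -32    -32  -41/2  -73/2 ]
R3 <- R3 - (3/2)*R1:  [    0     0    12  17/2  27/2 ]
R4 <- R4 - (-3)*R1:  [   0  -20  -27   -5  -26 ]
R4 <- R4 - (5/8)*R2:  [      0       0      -7  125/16  -51/16 ]
R4 <- R4 - (-7/12)*R3:  [      0       0       0  613/48   75/16 ]
Row echelon form:
[ 2   -6   -8      -3     -9 ]
[ 0  -32  -32   -41/2  -73/2 ]
[ 0    0   12    17/2   27/2 ]
[ 0    0    0  613/48  75/16 ]

REF = [2 -6 -8 -3 -9; 0 -32 -32 -41/2 -73/2; 0 0 12 17/2 27/2; 0 0 0 613/48 75/16]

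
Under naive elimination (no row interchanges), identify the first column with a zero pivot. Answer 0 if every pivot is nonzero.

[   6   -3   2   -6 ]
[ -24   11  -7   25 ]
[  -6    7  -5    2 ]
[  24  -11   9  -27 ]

first zero-pivot column = 0

Naive forward elimination:
R2 <- R2 - (-4)*R1:  [  0  -1   1   1 ]
R3 <- R3 - (-1)*R1:  [  0   4  -3  -4 ]
R4 <- R4 - (4)*R1:  [  0   1   1  -3 ]
R3 <- R3 - (-4)*R2:  [ 0  0  1  0 ]
R4 <- R4 - (-1)*R2:  [  0   0   2  -2 ]
R4 <- R4 - (2)*R3:  [  0   0   0  -2 ]
All pivots nonzero; naive elimination completes without hitting a zero pivot.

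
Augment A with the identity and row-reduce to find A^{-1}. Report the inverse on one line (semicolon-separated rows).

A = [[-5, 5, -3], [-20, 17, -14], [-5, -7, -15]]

Gauss-Jordan on [A | I]:
R1 <- (1/-5)*R1:  [    1    -1   3/5  |  -1/5     0     0 ]
R2 <- R2 - (-20)*R1:  [  0  -3  -2  |  -4   1   0 ]
R3 <- R3 - (-5)*R1:  [   0  -12  -12  |   -1    0    1 ]
R2 <- (1/-3)*R2:  [    0     1   2/3  |   4/3  -1/3     0 ]
R1 <- R1 - (-1)*R2:  [     1      0  19/15  |  17/15   -1/3      0 ]
R3 <- R3 - (-12)*R2:  [  0   0  -4  |  15  -4   1 ]
R3 <- (1/-4)*R3:  [     0      0      1  |  -15/4      1   -1/4 ]
R1 <- R1 - (19/15)*R3:  [      1       0       0  |  353/60    -8/5   19/60 ]
R2 <- R2 - (2/3)*R3:  [    0     1     0  |  23/6    -1   1/6 ]
Right block of [I | A^{-1}] is the inverse:
[ 353/60  -8/5  19/60 ]
[   23/6    -1    1/6 ]
[  -15/4     1   -1/4 ]

inverse = [353/60 -8/5 19/60; 23/6 -1 1/6; -15/4 1 -1/4]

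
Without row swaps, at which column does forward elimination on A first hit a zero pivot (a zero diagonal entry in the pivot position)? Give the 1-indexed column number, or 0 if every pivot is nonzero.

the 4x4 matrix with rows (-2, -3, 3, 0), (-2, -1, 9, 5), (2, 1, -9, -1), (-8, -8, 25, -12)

first zero-pivot column = 3

Naive forward elimination:
R2 <- R2 - (1)*R1:  [ 0  2  6  5 ]
R3 <- R3 - (-1)*R1:  [  0  -2  -6  -1 ]
R4 <- R4 - (4)*R1:  [   0    4   13  -12 ]
R3 <- R3 - (-1)*R2:  [ 0  0  0  4 ]
R4 <- R4 - (2)*R2:  [   0    0    1  -22 ]
Matrix at this point:
[ -2  -3  3    0 ]
[  0   2  6    5 ]
[  0   0  0    4 ]
[  0   0  1  -22 ]
Pivot entry (3,3) is zero but row 4 has 1 in column 3 -> naive elimination stops; a row interchange (e.g. R3 <-> R4) would be required here.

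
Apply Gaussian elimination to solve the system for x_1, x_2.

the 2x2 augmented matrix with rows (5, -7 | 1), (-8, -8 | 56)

Forward elimination on [A|b]:
R2 <- R2 - (-8/5)*R1:  [     0  -96/5  288/5 ]
Row echelon form:
[ 5     -7  |      1 ]
[ 0  -96/5  |  288/5 ]
Back-substitution:
x_2 = (288/5) / (-96/5) = -3
x_1 = (1 - (-7)*(-3)) / 5 = -4

(-4, -3)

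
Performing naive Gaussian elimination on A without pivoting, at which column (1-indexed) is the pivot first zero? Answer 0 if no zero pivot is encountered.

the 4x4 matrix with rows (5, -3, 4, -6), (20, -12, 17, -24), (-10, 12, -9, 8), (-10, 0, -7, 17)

first zero-pivot column = 2

Naive forward elimination:
R2 <- R2 - (4)*R1:  [ 0  0  1  0 ]
R3 <- R3 - (-2)*R1:  [  0   6  -1  -4 ]
R4 <- R4 - (-2)*R1:  [  0  -6   1   5 ]
Matrix at this point:
[ 5  -3   4  -6 ]
[ 0   0   1   0 ]
[ 0   6  -1  -4 ]
[ 0  -6   1   5 ]
Pivot entry (2,2) is zero but row 3 has 6 in column 2 -> naive elimination stops; a row interchange (e.g. R2 <-> R3) would be required here.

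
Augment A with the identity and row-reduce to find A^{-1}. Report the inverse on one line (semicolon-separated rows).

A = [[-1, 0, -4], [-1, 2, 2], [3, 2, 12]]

Gauss-Jordan on [A | I]:
R1 <- (1/-1)*R1:  [  1   0   4  |  -1   0   0 ]
R2 <- R2 - (-1)*R1:  [  0   2   6  |  -1   1   0 ]
R3 <- R3 - (3)*R1:  [ 0  2  0  |  3  0  1 ]
R2 <- (1/2)*R2:  [    0     1     3  |  -1/2   1/2     0 ]
R3 <- R3 - (2)*R2:  [  0   0  -6  |   4  -1   1 ]
R3 <- (1/-6)*R3:  [    0     0     1  |  -2/3   1/6  -1/6 ]
R1 <- R1 - (4)*R3:  [    1     0     0  |   5/3  -2/3   2/3 ]
R2 <- R2 - (3)*R3:  [   0    1    0  |  3/2    0  1/2 ]
Right block of [I | A^{-1}] is the inverse:
[  5/3  -2/3   2/3 ]
[  3/2     0   1/2 ]
[ -2/3   1/6  -1/6 ]

inverse = [5/3 -2/3 2/3; 3/2 0 1/2; -2/3 1/6 -1/6]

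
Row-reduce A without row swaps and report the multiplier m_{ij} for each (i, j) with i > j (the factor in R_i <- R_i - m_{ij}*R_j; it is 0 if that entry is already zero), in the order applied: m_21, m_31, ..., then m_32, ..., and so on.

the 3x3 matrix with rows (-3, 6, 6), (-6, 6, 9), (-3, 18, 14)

Forward elimination:
R2 <- R2 - (2)*R1:  [  0  -6  -3 ]
R3 <- R3 - (1)*R1:  [  0  12   8 ]
R3 <- R3 - (-2)*R2:  [ 0  0  2 ]
Multipliers (in order of application): m_{21} = 2, m_{31} = 1, m_{32} = -2

multipliers: 2, 1, -2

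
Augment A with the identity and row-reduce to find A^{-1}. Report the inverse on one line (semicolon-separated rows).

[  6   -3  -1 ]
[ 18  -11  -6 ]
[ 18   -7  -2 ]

Gauss-Jordan on [A | I]:
R1 <- (1/6)*R1:  [    1  -1/2  -1/6  |   1/6     0     0 ]
R2 <- R2 - (18)*R1:  [  0  -2  -3  |  -3   1   0 ]
R3 <- R3 - (18)*R1:  [  0   2   1  |  -3   0   1 ]
R2 <- (1/-2)*R2:  [    0     1   3/2  |   3/2  -1/2     0 ]
R1 <- R1 - (-1/2)*R2:  [     1      0   7/12  |  11/12   -1/4      0 ]
R3 <- R3 - (2)*R2:  [  0   0  -2  |  -6   1   1 ]
R3 <- (1/-2)*R3:  [    0     0     1  |     3  -1/2  -1/2 ]
R1 <- R1 - (7/12)*R3:  [    1     0     0  |  -5/6  1/24  7/24 ]
R2 <- R2 - (3/2)*R3:  [   0    1    0  |   -3  1/4  3/4 ]
Right block of [I | A^{-1}] is the inverse:
[ -5/6  1/24  7/24 ]
[   -3   1/4   3/4 ]
[    3  -1/2  -1/2 ]

inverse = [-5/6 1/24 7/24; -3 1/4 3/4; 3 -1/2 -1/2]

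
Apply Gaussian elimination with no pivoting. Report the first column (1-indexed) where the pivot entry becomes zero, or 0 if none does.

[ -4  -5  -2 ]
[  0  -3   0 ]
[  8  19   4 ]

Naive forward elimination:
R3 <- R3 - (-2)*R1:  [ 0  9  0 ]
R3 <- R3 - (-3)*R2:  [ 0  0  0 ]
Matrix at this point:
[ -4  -5  -2 ]
[  0  -3   0 ]
[  0   0   0 ]
Pivot entry (3,3) in the last row is zero and there are no rows below to swap with -> zero pivot in column 3 (A is singular).

first zero-pivot column = 3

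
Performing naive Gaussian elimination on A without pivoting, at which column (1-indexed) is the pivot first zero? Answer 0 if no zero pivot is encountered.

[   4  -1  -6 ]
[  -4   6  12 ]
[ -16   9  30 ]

first zero-pivot column = 3

Naive forward elimination:
R2 <- R2 - (-1)*R1:  [ 0  5  6 ]
R3 <- R3 - (-4)*R1:  [ 0  5  6 ]
R3 <- R3 - (1)*R2:  [ 0  0  0 ]
Matrix at this point:
[ 4  -1  -6 ]
[ 0   5   6 ]
[ 0   0   0 ]
Pivot entry (3,3) in the last row is zero and there are no rows below to swap with -> zero pivot in column 3 (A is singular).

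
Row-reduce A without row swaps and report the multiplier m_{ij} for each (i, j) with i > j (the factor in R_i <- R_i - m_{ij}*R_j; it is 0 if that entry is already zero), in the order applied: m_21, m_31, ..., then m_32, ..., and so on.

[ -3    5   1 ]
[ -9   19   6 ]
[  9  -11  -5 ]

multipliers: 3, -3, 1

Forward elimination:
R2 <- R2 - (3)*R1:  [ 0  4  3 ]
R3 <- R3 - (-3)*R1:  [  0   4  -2 ]
R3 <- R3 - (1)*R2:  [  0   0  -5 ]
Multipliers (in order of application): m_{21} = 3, m_{31} = -3, m_{32} = 1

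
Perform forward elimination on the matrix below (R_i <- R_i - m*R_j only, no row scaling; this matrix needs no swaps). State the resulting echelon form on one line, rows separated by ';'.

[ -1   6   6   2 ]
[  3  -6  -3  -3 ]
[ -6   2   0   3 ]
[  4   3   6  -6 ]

Forward elimination:
R2 <- R2 - (-3)*R1:  [  0  12  15   3 ]
R3 <- R3 - (6)*R1:  [   0  -34  -36   -9 ]
R4 <- R4 - (-4)*R1:  [  0  27  30   2 ]
R3 <- R3 - (-17/6)*R2:  [    0     0  13/2  -1/2 ]
R4 <- R4 - (9/4)*R2:  [     0      0  -15/4  -19/4 ]
R4 <- R4 - (-15/26)*R3:  [       0        0        0  -131/26 ]
Row echelon form:
[ -1   6     6        2 ]
[  0  12    15        3 ]
[  0   0  13/2     -1/2 ]
[  0   0     0  -131/26 ]

REF = [-1 6 6 2; 0 12 15 3; 0 0 13/2 -1/2; 0 0 0 -131/26]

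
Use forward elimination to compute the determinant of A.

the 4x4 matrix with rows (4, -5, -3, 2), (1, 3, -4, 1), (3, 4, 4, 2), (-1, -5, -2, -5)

det(A) = -832

Forward elimination:
R2 <- R2 - (1/4)*R1:  [     0   17/4  -13/4    1/2 ]
R3 <- R3 - (3/4)*R1:  [    0  31/4  25/4   1/2 ]
R4 <- R4 - (-1/4)*R1:  [     0  -25/4  -11/4   -9/2 ]
R3 <- R3 - (31/17)*R2:  [      0       0  207/17   -7/17 ]
R4 <- R4 - (-25/17)*R2:  [       0        0  -128/17   -64/17 ]
R4 <- R4 - (-128/207)*R3:  [        0         0         0  -832/207 ]
Upper-triangular form:
[ 4    -5      -3         2 ]
[ 0  17/4   -13/4       1/2 ]
[ 0     0  207/17     -7/17 ]
[ 0     0       0  -832/207 ]
det(A) = (-1)^0 * (4) * (17/4) * (207/17) * (-832/207) = -832  (0 row swaps -> sign +1)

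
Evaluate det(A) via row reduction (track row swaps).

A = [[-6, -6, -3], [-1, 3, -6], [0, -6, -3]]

Forward elimination:
R2 <- R2 - (1/6)*R1:  [     0      4  -11/2 ]
R3 <- R3 - (-3/2)*R2:  [     0      0  -45/4 ]
Upper-triangular form:
[ -6  -6     -3 ]
[  0   4  -11/2 ]
[  0   0  -45/4 ]
det(A) = (-1)^0 * (-6) * (4) * (-45/4) = 270  (0 row swaps -> sign +1)

det(A) = 270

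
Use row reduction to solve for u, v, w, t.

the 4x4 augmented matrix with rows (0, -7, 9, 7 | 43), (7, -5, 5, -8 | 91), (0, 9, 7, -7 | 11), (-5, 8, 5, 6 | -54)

(2, -5, 4, -4)

Forward elimination on [A|b]:
R1 <-> R2   (pivot in column 1 was zero)
[  7  -5  5  -8   91 ]
[  0  -7  9   7   43 ]
[  0   9  7  -7   11 ]
[ -5   8  5   6  -54 ]
R4 <- R4 - (-5/7)*R1:  [    0  31/7  60/7   2/7    11 ]
R3 <- R3 - (-9/7)*R2:  [     0      0  130/7      2  464/7 ]
R4 <- R4 - (-31/49)*R2:  [       0        0   699/49     33/7  1872/49 ]
R4 <- R4 - (699/910)*R3:  [         0          0          0   1446/455  -5784/455 ]
Row echelon form:
[ 7  -5      5        -8  |         91 ]
[ 0  -7      9         7  |         43 ]
[ 0   0  130/7         2  |      464/7 ]
[ 0   0      0  1446/455  |  -5784/455 ]
Back-substitution:
t = (-5784/455) / (1446/455) = -4
w = (464/7 - (2)*(-4)) / (130/7) = 4
v = (43 - (9)*(4) - (7)*(-4)) / -7 = -5
u = (91 - (-5)*(-5) - (5)*(4) - (-8)*(-4)) / 7 = 2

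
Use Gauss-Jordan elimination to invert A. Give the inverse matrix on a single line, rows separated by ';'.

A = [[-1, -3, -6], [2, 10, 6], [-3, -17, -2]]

inverse = [-41/8 -6 -21/8; 7/8 1 3/8; 1/4 1/2 1/4]

Gauss-Jordan on [A | I]:
R1 <- (1/-1)*R1:  [  1   3   6  |  -1   0   0 ]
R2 <- R2 - (2)*R1:  [  0   4  -6  |   2   1   0 ]
R3 <- R3 - (-3)*R1:  [  0  -8  16  |  -3   0   1 ]
R2 <- (1/4)*R2:  [    0     1  -3/2  |   1/2   1/4     0 ]
R1 <- R1 - (3)*R2:  [    1     0  21/2  |  -5/2  -3/4     0 ]
R3 <- R3 - (-8)*R2:  [ 0  0  4  |  1  2  1 ]
R3 <- (1/4)*R3:  [   0    0    1  |  1/4  1/2  1/4 ]
R1 <- R1 - (21/2)*R3:  [     1      0      0  |  -41/8     -6  -21/8 ]
R2 <- R2 - (-3/2)*R3:  [   0    1    0  |  7/8    1  3/8 ]
Right block of [I | A^{-1}] is the inverse:
[ -41/8   -6  -21/8 ]
[   7/8    1    3/8 ]
[   1/4  1/2    1/4 ]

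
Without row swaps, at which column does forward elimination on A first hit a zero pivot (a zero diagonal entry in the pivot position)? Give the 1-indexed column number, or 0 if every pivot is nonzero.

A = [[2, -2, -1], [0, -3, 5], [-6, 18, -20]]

Naive forward elimination:
R3 <- R3 - (-3)*R1:  [   0   12  -23 ]
R3 <- R3 - (-4)*R2:  [  0   0  -3 ]
All pivots nonzero; naive elimination completes without hitting a zero pivot.

first zero-pivot column = 0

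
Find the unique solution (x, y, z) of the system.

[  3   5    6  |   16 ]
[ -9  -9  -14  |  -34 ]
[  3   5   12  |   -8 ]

(5, 5, -4)

Forward elimination on [A|b]:
R2 <- R2 - (-3)*R1:  [  0   6   4  14 ]
R3 <- R3 - (1)*R1:  [   0    0    6  -24 ]
Row echelon form:
[ 3  5  6  |   16 ]
[ 0  6  4  |   14 ]
[ 0  0  6  |  -24 ]
Back-substitution:
z = (-24) / 6 = -4
y = (14 - (4)*(-4)) / 6 = 5
x = (16 - (5)*(5) - (6)*(-4)) / 3 = 5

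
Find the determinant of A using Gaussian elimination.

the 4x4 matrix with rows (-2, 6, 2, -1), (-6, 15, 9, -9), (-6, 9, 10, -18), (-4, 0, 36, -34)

det(A) = -120

Forward elimination:
R2 <- R2 - (3)*R1:  [  0  -3   3  -6 ]
R3 <- R3 - (3)*R1:  [   0   -9    4  -15 ]
R4 <- R4 - (2)*R1:  [   0  -12   32  -32 ]
R3 <- R3 - (3)*R2:  [  0   0  -5   3 ]
R4 <- R4 - (4)*R2:  [  0   0  20  -8 ]
R4 <- R4 - (-4)*R3:  [ 0  0  0  4 ]
Upper-triangular form:
[ -2   6   2  -1 ]
[  0  -3   3  -6 ]
[  0   0  -5   3 ]
[  0   0   0   4 ]
det(A) = (-1)^0 * (-2) * (-3) * (-5) * (4) = -120  (0 row swaps -> sign +1)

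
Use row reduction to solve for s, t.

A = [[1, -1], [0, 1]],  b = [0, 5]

Forward elimination on [A|b]:
Row echelon form:
[ 1  -1  |  0 ]
[ 0   1  |  5 ]
Back-substitution:
t = (5) / 1 = 5
s = (0 - (-1)*(5)) / 1 = 5

(5, 5)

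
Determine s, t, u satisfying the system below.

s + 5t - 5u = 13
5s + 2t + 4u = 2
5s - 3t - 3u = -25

Forward elimination on [A|b]:
R2 <- R2 - (5)*R1:  [   0  -23   29  -63 ]
R3 <- R3 - (5)*R1:  [   0  -28   22  -90 ]
R3 <- R3 - (28/23)*R2:  [       0        0  -306/23  -306/23 ]
Row echelon form:
[ 1    5       -5  |       13 ]
[ 0  -23       29  |      -63 ]
[ 0    0  -306/23  |  -306/23 ]
Back-substitution:
u = (-306/23) / (-306/23) = 1
t = (-63 - (29)*(1)) / -23 = 4
s = (13 - (5)*(4) - (-5)*(1)) / 1 = -2

(-2, 4, 1)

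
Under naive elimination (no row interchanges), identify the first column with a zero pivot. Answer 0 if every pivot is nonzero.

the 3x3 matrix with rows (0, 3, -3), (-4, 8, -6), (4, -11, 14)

Naive forward elimination:
Pivot entry (1,1) is zero but row 2 has -4 in column 1 -> naive elimination stops; a row interchange (e.g. R1 <-> R2) would be required here.

first zero-pivot column = 1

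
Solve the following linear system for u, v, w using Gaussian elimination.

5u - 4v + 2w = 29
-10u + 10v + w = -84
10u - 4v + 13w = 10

Forward elimination on [A|b]:
R2 <- R2 - (-2)*R1:  [   0    2    5  -26 ]
R3 <- R3 - (2)*R1:  [   0    4    9  -48 ]
R3 <- R3 - (2)*R2:  [  0   0  -1   4 ]
Row echelon form:
[ 5  -4   2  |   29 ]
[ 0   2   5  |  -26 ]
[ 0   0  -1  |    4 ]
Back-substitution:
w = (4) / -1 = -4
v = (-26 - (5)*(-4)) / 2 = -3
u = (29 - (-4)*(-3) - (2)*(-4)) / 5 = 5

(5, -3, -4)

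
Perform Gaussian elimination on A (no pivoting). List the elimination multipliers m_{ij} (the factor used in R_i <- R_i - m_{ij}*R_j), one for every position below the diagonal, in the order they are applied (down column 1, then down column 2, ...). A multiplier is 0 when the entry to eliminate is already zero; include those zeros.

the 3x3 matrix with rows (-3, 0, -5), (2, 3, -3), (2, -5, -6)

Forward elimination:
R2 <- R2 - (-2/3)*R1:  [     0      3  -19/3 ]
R3 <- R3 - (-2/3)*R1:  [     0     -5  -28/3 ]
R3 <- R3 - (-5/3)*R2:  [      0       0  -179/9 ]
Multipliers (in order of application): m_{21} = -2/3, m_{31} = -2/3, m_{32} = -5/3

multipliers: -2/3, -2/3, -5/3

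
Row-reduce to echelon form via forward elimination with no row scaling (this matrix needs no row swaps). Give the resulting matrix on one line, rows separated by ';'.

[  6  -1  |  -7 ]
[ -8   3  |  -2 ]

Forward elimination:
R2 <- R2 - (-4/3)*R1:  [     0    5/3  -34/3 ]
Row echelon form:
[ 6   -1  |     -7 ]
[ 0  5/3  |  -34/3 ]

REF = [6 -1 -7; 0 5/3 -34/3]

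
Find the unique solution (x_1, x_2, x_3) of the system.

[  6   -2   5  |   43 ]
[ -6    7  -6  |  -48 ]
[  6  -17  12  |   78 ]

(3, 0, 5)

Forward elimination on [A|b]:
R2 <- R2 - (-1)*R1:  [  0   5  -1  -5 ]
R3 <- R3 - (1)*R1:  [   0  -15    7   35 ]
R3 <- R3 - (-3)*R2:  [  0   0   4  20 ]
Row echelon form:
[ 6  -2   5  |  43 ]
[ 0   5  -1  |  -5 ]
[ 0   0   4  |  20 ]
Back-substitution:
x_3 = (20) / 4 = 5
x_2 = (-5 - (-1)*(5)) / 5 = 0
x_1 = (43 - (-2)*(0) - (5)*(5)) / 6 = 3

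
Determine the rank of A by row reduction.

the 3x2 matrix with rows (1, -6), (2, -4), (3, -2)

rank(A) = 2

Row reduction:
R2 <- R2 - (2)*R1:  [ 0  8 ]
R3 <- R3 - (3)*R1:  [  0  16 ]
R3 <- R3 - (2)*R2:  [ 0  0 ]
Row echelon form:
[ 1  -6 ]
[ 0   8 ]
[ 0   0 ]
Nonzero rows / pivot columns: 2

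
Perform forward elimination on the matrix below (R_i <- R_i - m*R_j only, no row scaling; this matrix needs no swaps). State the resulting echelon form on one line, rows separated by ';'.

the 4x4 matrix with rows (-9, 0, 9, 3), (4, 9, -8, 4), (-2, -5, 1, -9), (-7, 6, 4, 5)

REF = [-9 0 9 3; 0 9 -4 16/3; 0 0 -29/9 -181/27; 0 0 0 -17/87]

Forward elimination:
R2 <- R2 - (-4/9)*R1:  [    0     9    -4  16/3 ]
R3 <- R3 - (2/9)*R1:  [     0     -5     -1  -29/3 ]
R4 <- R4 - (7/9)*R1:  [   0    6   -3  8/3 ]
R3 <- R3 - (-5/9)*R2:  [       0        0    -29/9  -181/27 ]
R4 <- R4 - (2/3)*R2:  [    0     0  -1/3  -8/9 ]
R4 <- R4 - (3/29)*R3:  [      0       0       0  -17/87 ]
Row echelon form:
[ -9  0      9        3 ]
[  0  9     -4     16/3 ]
[  0  0  -29/9  -181/27 ]
[  0  0      0   -17/87 ]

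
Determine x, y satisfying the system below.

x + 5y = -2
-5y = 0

(-2, 0)

Forward elimination on [A|b]:
Row echelon form:
[ 1   5  |  -2 ]
[ 0  -5  |   0 ]
Back-substitution:
y = (0) / -5 = 0
x = (-2 - (5)*(0)) / 1 = -2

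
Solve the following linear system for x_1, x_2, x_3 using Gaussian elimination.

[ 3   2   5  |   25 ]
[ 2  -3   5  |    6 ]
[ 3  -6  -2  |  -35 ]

Forward elimination on [A|b]:
R2 <- R2 - (2/3)*R1:  [     0  -13/3    5/3  -32/3 ]
R3 <- R3 - (1)*R1:  [   0   -8   -7  -60 ]
R3 <- R3 - (24/13)*R2:  [       0        0  -131/13  -524/13 ]
Row echelon form:
[ 3      2        5  |       25 ]
[ 0  -13/3      5/3  |    -32/3 ]
[ 0      0  -131/13  |  -524/13 ]
Back-substitution:
x_3 = (-524/13) / (-131/13) = 4
x_2 = (-32/3 - (5/3)*(4)) / (-13/3) = 4
x_1 = (25 - (2)*(4) - (5)*(4)) / 3 = -1

(-1, 4, 4)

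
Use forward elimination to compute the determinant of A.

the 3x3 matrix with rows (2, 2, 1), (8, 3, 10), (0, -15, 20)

Forward elimination:
R2 <- R2 - (4)*R1:  [  0  -5   6 ]
R3 <- R3 - (3)*R2:  [ 0  0  2 ]
Upper-triangular form:
[ 2   2  1 ]
[ 0  -5  6 ]
[ 0   0  2 ]
det(A) = (-1)^0 * (2) * (-5) * (2) = -20  (0 row swaps -> sign +1)

det(A) = -20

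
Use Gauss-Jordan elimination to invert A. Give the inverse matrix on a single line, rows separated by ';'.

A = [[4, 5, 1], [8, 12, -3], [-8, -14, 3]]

inverse = [3/20 29/40 27/40; 0 -1/2 -1/2; 2/5 -2/5 -1/5]

Gauss-Jordan on [A | I]:
R1 <- (1/4)*R1:  [   1  5/4  1/4  |  1/4    0    0 ]
R2 <- R2 - (8)*R1:  [  0   2  -5  |  -2   1   0 ]
R3 <- R3 - (-8)*R1:  [  0  -4   5  |   2   0   1 ]
R2 <- (1/2)*R2:  [    0     1  -5/2  |    -1   1/2     0 ]
R1 <- R1 - (5/4)*R2:  [    1     0  27/8  |   3/2  -5/8     0 ]
R3 <- R3 - (-4)*R2:  [  0   0  -5  |  -2   2   1 ]
R3 <- (1/-5)*R3:  [    0     0     1  |   2/5  -2/5  -1/5 ]
R1 <- R1 - (27/8)*R3:  [     1      0      0  |   3/20  29/40  27/40 ]
R2 <- R2 - (-5/2)*R3:  [    0     1     0  |     0  -1/2  -1/2 ]
Right block of [I | A^{-1}] is the inverse:
[ 3/20  29/40  27/40 ]
[    0   -1/2   -1/2 ]
[  2/5   -2/5   -1/5 ]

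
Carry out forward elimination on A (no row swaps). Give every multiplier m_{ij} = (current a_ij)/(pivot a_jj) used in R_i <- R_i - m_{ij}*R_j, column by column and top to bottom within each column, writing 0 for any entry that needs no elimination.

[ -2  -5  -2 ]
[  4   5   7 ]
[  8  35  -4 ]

Forward elimination:
R2 <- R2 - (-2)*R1:  [  0  -5   3 ]
R3 <- R3 - (-4)*R1:  [   0   15  -12 ]
R3 <- R3 - (-3)*R2:  [  0   0  -3 ]
Multipliers (in order of application): m_{21} = -2, m_{31} = -4, m_{32} = -3

multipliers: -2, -4, -3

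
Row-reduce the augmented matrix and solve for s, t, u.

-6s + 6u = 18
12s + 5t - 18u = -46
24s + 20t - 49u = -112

(-3, -2, 0)

Forward elimination on [A|b]:
R2 <- R2 - (-2)*R1:  [   0    5   -6  -10 ]
R3 <- R3 - (-4)*R1:  [   0   20  -25  -40 ]
R3 <- R3 - (4)*R2:  [  0   0  -1   0 ]
Row echelon form:
[ -6  0   6  |   18 ]
[  0  5  -6  |  -10 ]
[  0  0  -1  |    0 ]
Back-substitution:
u = (0) / -1 = 0
t = (-10 - (-6)*(0)) / 5 = -2
s = (18 - (6)*(0)) / -6 = -3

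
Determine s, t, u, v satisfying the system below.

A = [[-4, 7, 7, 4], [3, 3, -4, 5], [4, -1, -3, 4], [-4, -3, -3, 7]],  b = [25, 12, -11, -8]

(-2, 5, -2, -1)

Forward elimination on [A|b]:
R2 <- R2 - (-3/4)*R1:  [     0   33/4    5/4      8  123/4 ]
R3 <- R3 - (-1)*R1:  [  0   6   4   8  14 ]
R4 <- R4 - (1)*R1:  [   0  -10  -10    3  -33 ]
R3 <- R3 - (8/11)*R2:  [      0       0   34/11   24/11  -92/11 ]
R4 <- R4 - (-40/33)*R2:  [       0        0  -280/33   419/33    47/11 ]
R4 <- R4 - (-140/51)*R3:  [       0        0        0   953/51  -953/51 ]
Row echelon form:
[ -4     7      7       4  |       25 ]
[  0  33/4    5/4       8  |    123/4 ]
[  0     0  34/11   24/11  |   -92/11 ]
[  0     0      0  953/51  |  -953/51 ]
Back-substitution:
v = (-953/51) / (953/51) = -1
u = (-92/11 - (24/11)*(-1)) / (34/11) = -2
t = (123/4 - (5/4)*(-2) - (8)*(-1)) / (33/4) = 5
s = (25 - (7)*(5) - (7)*(-2) - (4)*(-1)) / -4 = -2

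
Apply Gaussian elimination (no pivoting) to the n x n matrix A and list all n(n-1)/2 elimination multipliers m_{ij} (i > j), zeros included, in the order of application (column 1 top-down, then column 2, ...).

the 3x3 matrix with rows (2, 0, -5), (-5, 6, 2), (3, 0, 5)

Forward elimination:
R2 <- R2 - (-5/2)*R1:  [     0      6  -21/2 ]
R3 <- R3 - (3/2)*R1:  [    0     0  25/2 ]
R3: entry in column 2 is already 0 -> m_{32} = 0 (no row operation needed)
Multipliers (in order of application): m_{21} = -5/2, m_{31} = 3/2, m_{32} = 0

multipliers: -5/2, 3/2, 0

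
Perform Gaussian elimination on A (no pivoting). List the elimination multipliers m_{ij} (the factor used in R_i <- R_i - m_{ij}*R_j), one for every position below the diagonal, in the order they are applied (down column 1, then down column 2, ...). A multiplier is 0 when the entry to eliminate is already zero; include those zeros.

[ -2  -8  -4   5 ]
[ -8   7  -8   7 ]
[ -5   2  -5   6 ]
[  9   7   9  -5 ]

multipliers: 4, 5/2, -9/2, 22/39, -29/39, -119/19

Forward elimination:
R2 <- R2 - (4)*R1:  [   0   39    8  -13 ]
R3 <- R3 - (5/2)*R1:  [     0     22      5  -13/2 ]
R4 <- R4 - (-9/2)*R1:  [    0   -29    -9  35/2 ]
R3 <- R3 - (22/39)*R2:  [     0      0  19/39    5/6 ]
R4 <- R4 - (-29/39)*R2:  [       0        0  -119/39     47/6 ]
R4 <- R4 - (-119/19)*R3:  [      0       0       0  248/19 ]
Multipliers (in order of application): m_{21} = 4, m_{31} = 5/2, m_{41} = -9/2, m_{32} = 22/39, m_{42} = -29/39, m_{43} = -119/19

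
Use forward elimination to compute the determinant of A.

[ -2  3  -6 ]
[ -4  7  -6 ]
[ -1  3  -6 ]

Forward elimination:
R2 <- R2 - (2)*R1:  [ 0  1  6 ]
R3 <- R3 - (1/2)*R1:  [   0  3/2   -3 ]
R3 <- R3 - (3/2)*R2:  [   0    0  -12 ]
Upper-triangular form:
[ -2  3   -6 ]
[  0  1    6 ]
[  0  0  -12 ]
det(A) = (-1)^0 * (-2) * (1) * (-12) = 24  (0 row swaps -> sign +1)

det(A) = 24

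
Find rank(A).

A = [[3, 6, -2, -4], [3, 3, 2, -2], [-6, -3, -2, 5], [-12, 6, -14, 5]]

rank(A) = 3

Row reduction:
R2 <- R2 - (1)*R1:  [  0  -3   4   2 ]
R3 <- R3 - (-2)*R1:  [  0   9  -6  -3 ]
R4 <- R4 - (-4)*R1:  [   0   30  -22  -11 ]
R3 <- R3 - (-3)*R2:  [ 0  0  6  3 ]
R4 <- R4 - (-10)*R2:  [  0   0  18   9 ]
R4 <- R4 - (3)*R3:  [ 0  0  0  0 ]
Row echelon form:
[ 3   6  -2  -4 ]
[ 0  -3   4   2 ]
[ 0   0   6   3 ]
[ 0   0   0   0 ]
Nonzero rows / pivot columns: 3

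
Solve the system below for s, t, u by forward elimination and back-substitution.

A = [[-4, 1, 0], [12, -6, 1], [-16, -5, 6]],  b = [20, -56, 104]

(-5, 0, 4)

Forward elimination on [A|b]:
R2 <- R2 - (-3)*R1:  [  0  -3   1   4 ]
R3 <- R3 - (4)*R1:  [  0  -9   6  24 ]
R3 <- R3 - (3)*R2:  [  0   0   3  12 ]
Row echelon form:
[ -4   1  0  |  20 ]
[  0  -3  1  |   4 ]
[  0   0  3  |  12 ]
Back-substitution:
u = (12) / 3 = 4
t = (4 - (1)*(4)) / -3 = 0
s = (20 - (1)*(0)) / -4 = -5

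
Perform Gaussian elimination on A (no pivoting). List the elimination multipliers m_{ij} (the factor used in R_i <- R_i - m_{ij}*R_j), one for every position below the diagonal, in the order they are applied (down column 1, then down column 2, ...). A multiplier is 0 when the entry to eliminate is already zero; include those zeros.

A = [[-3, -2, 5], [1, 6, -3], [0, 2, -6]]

multipliers: -1/3, 0, 3/8

Forward elimination:
R2 <- R2 - (-1/3)*R1:  [    0  16/3  -4/3 ]
R3: entry in column 1 is already 0 -> m_{31} = 0 (no row operation needed)
R3 <- R3 - (3/8)*R2:  [     0      0  -11/2 ]
Multipliers (in order of application): m_{21} = -1/3, m_{31} = 0, m_{32} = 3/8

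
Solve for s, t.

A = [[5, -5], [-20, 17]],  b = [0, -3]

Forward elimination on [A|b]:
R2 <- R2 - (-4)*R1:  [  0  -3  -3 ]
Row echelon form:
[ 5  -5  |   0 ]
[ 0  -3  |  -3 ]
Back-substitution:
t = (-3) / -3 = 1
s = (0 - (-5)*(1)) / 5 = 1

(1, 1)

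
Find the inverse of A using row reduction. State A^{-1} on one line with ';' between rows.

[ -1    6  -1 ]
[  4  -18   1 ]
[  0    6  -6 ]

inverse = [17/3 5/3 -2/3; 4/3 1/3 -1/6; 4/3 1/3 -1/3]

Gauss-Jordan on [A | I]:
R1 <- (1/-1)*R1:  [  1  -6   1  |  -1   0   0 ]
R2 <- R2 - (4)*R1:  [  0   6  -3  |   4   1   0 ]
R2 <- (1/6)*R2:  [    0     1  -1/2  |   2/3   1/6     0 ]
R1 <- R1 - (-6)*R2:  [  1   0  -2  |   3   1   0 ]
R3 <- R3 - (6)*R2:  [  0   0  -3  |  -4  -1   1 ]
R3 <- (1/-3)*R3:  [    0     0     1  |   4/3   1/3  -1/3 ]
R1 <- R1 - (-2)*R3:  [    1     0     0  |  17/3   5/3  -2/3 ]
R2 <- R2 - (-1/2)*R3:  [    0     1     0  |   4/3   1/3  -1/6 ]
Right block of [I | A^{-1}] is the inverse:
[ 17/3  5/3  -2/3 ]
[  4/3  1/3  -1/6 ]
[  4/3  1/3  -1/3 ]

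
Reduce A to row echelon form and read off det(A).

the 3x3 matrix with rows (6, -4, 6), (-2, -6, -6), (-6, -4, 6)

det(A) = -720

Forward elimination:
R2 <- R2 - (-1/3)*R1:  [     0  -22/3     -4 ]
R3 <- R3 - (-1)*R1:  [  0  -8  12 ]
R3 <- R3 - (12/11)*R2:  [      0       0  180/11 ]
Upper-triangular form:
[ 6     -4       6 ]
[ 0  -22/3      -4 ]
[ 0      0  180/11 ]
det(A) = (-1)^0 * (6) * (-22/3) * (180/11) = -720  (0 row swaps -> sign +1)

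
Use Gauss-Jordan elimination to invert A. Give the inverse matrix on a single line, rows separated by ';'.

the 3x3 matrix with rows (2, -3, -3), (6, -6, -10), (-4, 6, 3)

inverse = [-7/3 1/2 -2/3; -11/9 1/3 -1/9; -2/3 0 -1/3]

Gauss-Jordan on [A | I]:
R1 <- (1/2)*R1:  [    1  -3/2  -3/2  |   1/2     0     0 ]
R2 <- R2 - (6)*R1:  [  0   3  -1  |  -3   1   0 ]
R3 <- R3 - (-4)*R1:  [  0   0  -3  |   2   0   1 ]
R2 <- (1/3)*R2:  [    0     1  -1/3  |    -1   1/3     0 ]
R1 <- R1 - (-3/2)*R2:  [   1    0   -2  |   -1  1/2    0 ]
R3 <- (1/-3)*R3:  [    0     0     1  |  -2/3     0  -1/3 ]
R1 <- R1 - (-2)*R3:  [    1     0     0  |  -7/3   1/2  -2/3 ]
R2 <- R2 - (-1/3)*R3:  [     0      1      0  |  -11/9    1/3   -1/9 ]
Right block of [I | A^{-1}] is the inverse:
[  -7/3  1/2  -2/3 ]
[ -11/9  1/3  -1/9 ]
[  -2/3    0  -1/3 ]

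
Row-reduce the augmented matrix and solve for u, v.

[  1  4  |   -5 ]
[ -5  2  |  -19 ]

(3, -2)

Forward elimination on [A|b]:
R2 <- R2 - (-5)*R1:  [   0   22  -44 ]
Row echelon form:
[ 1   4  |   -5 ]
[ 0  22  |  -44 ]
Back-substitution:
v = (-44) / 22 = -2
u = (-5 - (4)*(-2)) / 1 = 3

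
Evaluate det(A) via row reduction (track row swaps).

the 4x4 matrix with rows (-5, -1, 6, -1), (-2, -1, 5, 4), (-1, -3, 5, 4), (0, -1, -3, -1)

Forward elimination:
R2 <- R2 - (2/5)*R1:  [    0  -3/5  13/5  22/5 ]
R3 <- R3 - (1/5)*R1:  [     0  -14/5   19/5   21/5 ]
R3 <- R3 - (14/3)*R2:  [     0      0  -25/3  -49/3 ]
R4 <- R4 - (5/3)*R2:  [     0      0  -22/3  -25/3 ]
R4 <- R4 - (22/25)*R3:  [      0       0       0  151/25 ]
Upper-triangular form:
[ -5    -1      6      -1 ]
[  0  -3/5   13/5    22/5 ]
[  0     0  -25/3   -49/3 ]
[  0     0      0  151/25 ]
det(A) = (-1)^0 * (-5) * (-3/5) * (-25/3) * (151/25) = -151  (0 row swaps -> sign +1)

det(A) = -151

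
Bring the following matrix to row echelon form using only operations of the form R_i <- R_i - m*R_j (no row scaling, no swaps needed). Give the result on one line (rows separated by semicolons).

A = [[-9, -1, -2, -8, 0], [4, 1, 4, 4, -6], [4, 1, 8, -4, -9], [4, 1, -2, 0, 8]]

REF = [-9 -1 -2 -8 0; 0 5/9 28/9 4/9 -6; 0 0 4 -8 -3; 0 0 0 -16 19/2]

Forward elimination:
R2 <- R2 - (-4/9)*R1:  [    0   5/9  28/9   4/9    -6 ]
R3 <- R3 - (-4/9)*R1:  [     0    5/9   64/9  -68/9     -9 ]
R4 <- R4 - (-4/9)*R1:  [     0    5/9  -26/9  -32/9      8 ]
R3 <- R3 - (1)*R2:  [  0   0   4  -8  -3 ]
R4 <- R4 - (1)*R2:  [  0   0  -6  -4  14 ]
R4 <- R4 - (-3/2)*R3:  [    0     0     0   -16  19/2 ]
Row echelon form:
[ -9   -1    -2   -8     0 ]
[  0  5/9  28/9  4/9    -6 ]
[  0    0     4   -8    -3 ]
[  0    0     0  -16  19/2 ]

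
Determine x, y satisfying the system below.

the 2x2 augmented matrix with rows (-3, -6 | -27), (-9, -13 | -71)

Forward elimination on [A|b]:
R2 <- R2 - (3)*R1:  [  0   5  10 ]
Row echelon form:
[ -3  -6  |  -27 ]
[  0   5  |   10 ]
Back-substitution:
y = (10) / 5 = 2
x = (-27 - (-6)*(2)) / -3 = 5

(5, 2)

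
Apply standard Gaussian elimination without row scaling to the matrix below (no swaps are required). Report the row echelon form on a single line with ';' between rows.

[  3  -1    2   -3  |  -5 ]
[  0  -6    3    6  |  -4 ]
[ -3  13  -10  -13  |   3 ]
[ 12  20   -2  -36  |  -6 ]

REF = [3 -1 2 -3 -5; 0 -6 3 6 -4; 0 0 -2 -4 -10; 0 0 0 -4 -12]

Forward elimination:
R3 <- R3 - (-1)*R1:  [   0   12   -8  -16   -2 ]
R4 <- R4 - (4)*R1:  [   0   24  -10  -24   14 ]
R3 <- R3 - (-2)*R2:  [   0    0   -2   -4  -10 ]
R4 <- R4 - (-4)*R2:  [  0   0   2   0  -2 ]
R4 <- R4 - (-1)*R3:  [   0    0    0   -4  -12 ]
Row echelon form:
[ 3  -1   2  -3  |   -5 ]
[ 0  -6   3   6  |   -4 ]
[ 0   0  -2  -4  |  -10 ]
[ 0   0   0  -4  |  -12 ]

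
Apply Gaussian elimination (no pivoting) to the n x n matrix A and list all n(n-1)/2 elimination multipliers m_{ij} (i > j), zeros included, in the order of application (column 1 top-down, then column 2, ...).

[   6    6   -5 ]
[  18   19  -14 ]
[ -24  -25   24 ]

multipliers: 3, -4, -1

Forward elimination:
R2 <- R2 - (3)*R1:  [ 0  1  1 ]
R3 <- R3 - (-4)*R1:  [  0  -1   4 ]
R3 <- R3 - (-1)*R2:  [ 0  0  5 ]
Multipliers (in order of application): m_{21} = 3, m_{31} = -4, m_{32} = -1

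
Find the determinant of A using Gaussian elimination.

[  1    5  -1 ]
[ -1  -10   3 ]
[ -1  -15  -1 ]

det(A) = 30

Forward elimination:
R2 <- R2 - (-1)*R1:  [  0  -5   2 ]
R3 <- R3 - (-1)*R1:  [   0  -10   -2 ]
R3 <- R3 - (2)*R2:  [  0   0  -6 ]
Upper-triangular form:
[ 1   5  -1 ]
[ 0  -5   2 ]
[ 0   0  -6 ]
det(A) = (-1)^0 * (1) * (-5) * (-6) = 30  (0 row swaps -> sign +1)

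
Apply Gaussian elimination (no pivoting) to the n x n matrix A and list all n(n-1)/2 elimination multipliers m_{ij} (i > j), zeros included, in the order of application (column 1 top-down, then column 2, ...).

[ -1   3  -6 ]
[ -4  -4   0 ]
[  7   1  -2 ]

multipliers: 4, -7, -11/8

Forward elimination:
R2 <- R2 - (4)*R1:  [   0  -16   24 ]
R3 <- R3 - (-7)*R1:  [   0   22  -44 ]
R3 <- R3 - (-11/8)*R2:  [   0    0  -11 ]
Multipliers (in order of application): m_{21} = 4, m_{31} = -7, m_{32} = -11/8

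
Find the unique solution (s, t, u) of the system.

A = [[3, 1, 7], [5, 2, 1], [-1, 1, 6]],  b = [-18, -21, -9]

Forward elimination on [A|b]:
R2 <- R2 - (5/3)*R1:  [     0    1/3  -32/3      9 ]
R3 <- R3 - (-1/3)*R1:  [    0   4/3  25/3   -15 ]
R3 <- R3 - (4)*R2:  [   0    0   51  -51 ]
Row echelon form:
[ 3    1      7  |  -18 ]
[ 0  1/3  -32/3  |    9 ]
[ 0    0     51  |  -51 ]
Back-substitution:
u = (-51) / 51 = -1
t = (9 - (-32/3)*(-1)) / (1/3) = -5
s = (-18 - (1)*(-5) - (7)*(-1)) / 3 = -2

(-2, -5, -1)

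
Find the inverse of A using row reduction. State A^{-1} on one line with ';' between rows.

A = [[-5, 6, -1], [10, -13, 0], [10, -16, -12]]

Gauss-Jordan on [A | I]:
R1 <- (1/-5)*R1:  [    1  -6/5   1/5  |  -1/5     0     0 ]
R2 <- R2 - (10)*R1:  [  0  -1  -2  |   2   1   0 ]
R3 <- R3 - (10)*R1:  [   0   -4  -14  |    2    0    1 ]
R2 <- (1/-1)*R2:  [  0   1   2  |  -2  -1   0 ]
R1 <- R1 - (-6/5)*R2:  [     1      0   13/5  |  -13/5   -6/5      0 ]
R3 <- R3 - (-4)*R2:  [  0   0  -6  |  -6  -4   1 ]
R3 <- (1/-6)*R3:  [    0     0     1  |     1   2/3  -1/6 ]
R1 <- R1 - (13/5)*R3:  [      1       0       0  |   -26/5  -44/15   13/30 ]
R2 <- R2 - (2)*R3:  [    0     1     0  |    -4  -7/3   1/3 ]
Right block of [I | A^{-1}] is the inverse:
[ -26/5  -44/15  13/30 ]
[    -4    -7/3    1/3 ]
[     1     2/3   -1/6 ]

inverse = [-26/5 -44/15 13/30; -4 -7/3 1/3; 1 2/3 -1/6]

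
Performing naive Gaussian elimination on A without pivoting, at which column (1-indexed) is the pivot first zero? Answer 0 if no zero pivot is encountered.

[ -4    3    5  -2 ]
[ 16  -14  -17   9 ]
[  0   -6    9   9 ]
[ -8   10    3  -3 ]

first zero-pivot column = 3

Naive forward elimination:
R2 <- R2 - (-4)*R1:  [  0  -2   3   1 ]
R4 <- R4 - (2)*R1:  [  0   4  -7   1 ]
R3 <- R3 - (3)*R2:  [ 0  0  0  6 ]
R4 <- R4 - (-2)*R2:  [  0   0  -1   3 ]
Matrix at this point:
[ -4   3   5  -2 ]
[  0  -2   3   1 ]
[  0   0   0   6 ]
[  0   0  -1   3 ]
Pivot entry (3,3) is zero but row 4 has -1 in column 3 -> naive elimination stops; a row interchange (e.g. R3 <-> R4) would be required here.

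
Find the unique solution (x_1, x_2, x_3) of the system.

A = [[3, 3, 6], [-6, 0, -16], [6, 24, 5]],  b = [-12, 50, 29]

(5, 1, -5)

Forward elimination on [A|b]:
R2 <- R2 - (-2)*R1:  [  0   6  -4  26 ]
R3 <- R3 - (2)*R1:  [  0  18  -7  53 ]
R3 <- R3 - (3)*R2:  [   0    0    5  -25 ]
Row echelon form:
[ 3  3   6  |  -12 ]
[ 0  6  -4  |   26 ]
[ 0  0   5  |  -25 ]
Back-substitution:
x_3 = (-25) / 5 = -5
x_2 = (26 - (-4)*(-5)) / 6 = 1
x_1 = (-12 - (3)*(1) - (6)*(-5)) / 3 = 5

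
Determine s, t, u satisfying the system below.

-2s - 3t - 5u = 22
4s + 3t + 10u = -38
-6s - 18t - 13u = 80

Forward elimination on [A|b]:
R2 <- R2 - (-2)*R1:  [  0  -3   0   6 ]
R3 <- R3 - (3)*R1:  [  0  -9   2  14 ]
R3 <- R3 - (3)*R2:  [  0   0   2  -4 ]
Row echelon form:
[ -2  -3  -5  |  22 ]
[  0  -3   0  |   6 ]
[  0   0   2  |  -4 ]
Back-substitution:
u = (-4) / 2 = -2
t = (6) / -3 = -2
s = (22 - (-3)*(-2) - (-5)*(-2)) / -2 = -3

(-3, -2, -2)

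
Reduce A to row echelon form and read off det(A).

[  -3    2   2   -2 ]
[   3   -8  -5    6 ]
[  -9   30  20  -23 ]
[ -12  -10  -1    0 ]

Forward elimination:
R2 <- R2 - (-1)*R1:  [  0  -6  -3   4 ]
R3 <- R3 - (3)*R1:  [   0   24   14  -17 ]
R4 <- R4 - (4)*R1:  [   0  -18   -9    8 ]
R3 <- R3 - (-4)*R2:  [  0   0   2  -1 ]
R4 <- R4 - (3)*R2:  [  0   0   0  -4 ]
Upper-triangular form:
[ -3   2   2  -2 ]
[  0  -6  -3   4 ]
[  0   0   2  -1 ]
[  0   0   0  -4 ]
det(A) = (-1)^0 * (-3) * (-6) * (2) * (-4) = -144  (0 row swaps -> sign +1)

det(A) = -144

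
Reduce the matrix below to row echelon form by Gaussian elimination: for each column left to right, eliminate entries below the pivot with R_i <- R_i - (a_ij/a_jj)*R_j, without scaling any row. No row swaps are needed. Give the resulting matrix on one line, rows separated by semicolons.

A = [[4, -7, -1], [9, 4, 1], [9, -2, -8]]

REF = [4 -7 -1; 0 79/4 13/4; 0 0 -633/79]

Forward elimination:
R2 <- R2 - (9/4)*R1:  [    0  79/4  13/4 ]
R3 <- R3 - (9/4)*R1:  [     0   55/4  -23/4 ]
R3 <- R3 - (55/79)*R2:  [       0        0  -633/79 ]
Row echelon form:
[ 4    -7       -1 ]
[ 0  79/4     13/4 ]
[ 0     0  -633/79 ]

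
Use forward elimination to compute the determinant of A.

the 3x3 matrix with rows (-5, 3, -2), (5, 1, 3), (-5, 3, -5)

Forward elimination:
R2 <- R2 - (-1)*R1:  [ 0  4  1 ]
R3 <- R3 - (1)*R1:  [  0   0  -3 ]
Upper-triangular form:
[ -5  3  -2 ]
[  0  4   1 ]
[  0  0  -3 ]
det(A) = (-1)^0 * (-5) * (4) * (-3) = 60  (0 row swaps -> sign +1)

det(A) = 60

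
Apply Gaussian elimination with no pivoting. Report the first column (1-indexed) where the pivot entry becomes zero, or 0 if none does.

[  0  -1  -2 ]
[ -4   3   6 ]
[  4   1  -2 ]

Naive forward elimination:
Pivot entry (1,1) is zero but row 2 has -4 in column 1 -> naive elimination stops; a row interchange (e.g. R1 <-> R2) would be required here.

first zero-pivot column = 1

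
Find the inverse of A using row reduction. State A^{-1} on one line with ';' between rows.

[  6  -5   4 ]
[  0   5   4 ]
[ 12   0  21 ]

Gauss-Jordan on [A | I]:
R1 <- (1/6)*R1:  [    1  -5/6   2/3  |   1/6     0     0 ]
R3 <- R3 - (12)*R1:  [  0  10  13  |  -2   0   1 ]
R2 <- (1/5)*R2:  [   0    1  4/5  |    0  1/5    0 ]
R1 <- R1 - (-5/6)*R2:  [   1    0  4/3  |  1/6  1/6    0 ]
R3 <- R3 - (10)*R2:  [  0   0   5  |  -2  -2   1 ]
R3 <- (1/5)*R3:  [    0     0     1  |  -2/5  -2/5   1/5 ]
R1 <- R1 - (4/3)*R3:  [     1      0      0  |   7/10   7/10  -4/15 ]
R2 <- R2 - (4/5)*R3:  [     0      1      0  |   8/25  13/25  -4/25 ]
Right block of [I | A^{-1}] is the inverse:
[ 7/10   7/10  -4/15 ]
[ 8/25  13/25  -4/25 ]
[ -2/5   -2/5    1/5 ]

inverse = [7/10 7/10 -4/15; 8/25 13/25 -4/25; -2/5 -2/5 1/5]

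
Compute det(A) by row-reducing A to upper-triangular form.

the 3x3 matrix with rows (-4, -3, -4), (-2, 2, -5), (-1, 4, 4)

det(A) = -127

Forward elimination:
R2 <- R2 - (1/2)*R1:  [   0  7/2   -3 ]
R3 <- R3 - (1/4)*R1:  [    0  19/4     5 ]
R3 <- R3 - (19/14)*R2:  [      0       0  127/14 ]
Upper-triangular form:
[ -4   -3      -4 ]
[  0  7/2      -3 ]
[  0    0  127/14 ]
det(A) = (-1)^0 * (-4) * (7/2) * (127/14) = -127  (0 row swaps -> sign +1)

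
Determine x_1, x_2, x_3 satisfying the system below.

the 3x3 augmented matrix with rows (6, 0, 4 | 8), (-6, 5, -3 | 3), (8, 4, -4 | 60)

(4, 3, -4)

Forward elimination on [A|b]:
R2 <- R2 - (-1)*R1:  [  0   5   1  11 ]
R3 <- R3 - (4/3)*R1:  [     0      4  -28/3  148/3 ]
R3 <- R3 - (4/5)*R2:  [       0        0  -152/15   608/15 ]
Row echelon form:
[ 6  0        4  |       8 ]
[ 0  5        1  |      11 ]
[ 0  0  -152/15  |  608/15 ]
Back-substitution:
x_3 = (608/15) / (-152/15) = -4
x_2 = (11 - (1)*(-4)) / 5 = 3
x_1 = (8 - (4)*(-4)) / 6 = 4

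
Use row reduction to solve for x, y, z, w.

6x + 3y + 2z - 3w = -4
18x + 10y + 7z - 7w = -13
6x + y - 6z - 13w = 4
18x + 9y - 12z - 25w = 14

(5, -4, -5, 4)

Forward elimination on [A|b]:
R2 <- R2 - (3)*R1:  [  0   1   1   2  -1 ]
R3 <- R3 - (1)*R1:  [   0   -2   -8  -10    8 ]
R4 <- R4 - (3)*R1:  [   0    0  -18  -16   26 ]
R3 <- R3 - (-2)*R2:  [  0   0  -6  -6   6 ]
R4 <- R4 - (3)*R3:  [ 0  0  0  2  8 ]
Row echelon form:
[ 6  3   2  -3  |  -4 ]
[ 0  1   1   2  |  -1 ]
[ 0  0  -6  -6  |   6 ]
[ 0  0   0   2  |   8 ]
Back-substitution:
w = (8) / 2 = 4
z = (6 - (-6)*(4)) / -6 = -5
y = (-1 - (1)*(-5) - (2)*(4)) / 1 = -4
x = (-4 - (3)*(-4) - (2)*(-5) - (-3)*(4)) / 6 = 5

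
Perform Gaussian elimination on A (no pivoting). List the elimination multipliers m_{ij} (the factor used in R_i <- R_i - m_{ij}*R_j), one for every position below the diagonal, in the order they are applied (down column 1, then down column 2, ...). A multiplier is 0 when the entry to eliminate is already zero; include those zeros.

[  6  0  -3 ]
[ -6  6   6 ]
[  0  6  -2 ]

multipliers: -1, 0, 1

Forward elimination:
R2 <- R2 - (-1)*R1:  [ 0  6  3 ]
R3: entry in column 1 is already 0 -> m_{31} = 0 (no row operation needed)
R3 <- R3 - (1)*R2:  [  0   0  -5 ]
Multipliers (in order of application): m_{21} = -1, m_{31} = 0, m_{32} = 1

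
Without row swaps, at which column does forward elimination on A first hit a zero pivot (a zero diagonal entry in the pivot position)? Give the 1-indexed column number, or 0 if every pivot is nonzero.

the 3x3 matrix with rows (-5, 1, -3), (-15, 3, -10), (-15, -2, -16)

Naive forward elimination:
R2 <- R2 - (3)*R1:  [  0   0  -1 ]
R3 <- R3 - (3)*R1:  [  0  -5  -7 ]
Matrix at this point:
[ -5   1  -3 ]
[  0   0  -1 ]
[  0  -5  -7 ]
Pivot entry (2,2) is zero but row 3 has -5 in column 2 -> naive elimination stops; a row interchange (e.g. R2 <-> R3) would be required here.

first zero-pivot column = 2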